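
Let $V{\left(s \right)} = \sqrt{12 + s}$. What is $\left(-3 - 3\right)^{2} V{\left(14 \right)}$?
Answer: $36 \sqrt{26} \approx 183.56$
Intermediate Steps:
$\left(-3 - 3\right)^{2} V{\left(14 \right)} = \left(-3 - 3\right)^{2} \sqrt{12 + 14} = \left(-6\right)^{2} \sqrt{26} = 36 \sqrt{26}$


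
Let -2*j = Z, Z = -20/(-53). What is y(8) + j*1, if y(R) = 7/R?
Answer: 291/424 ≈ 0.68632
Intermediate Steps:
Z = 20/53 (Z = -20*(-1/53) = 20/53 ≈ 0.37736)
j = -10/53 (j = -1/2*20/53 = -10/53 ≈ -0.18868)
y(8) + j*1 = 7/8 - 10/53*1 = 7*(1/8) - 10/53 = 7/8 - 10/53 = 291/424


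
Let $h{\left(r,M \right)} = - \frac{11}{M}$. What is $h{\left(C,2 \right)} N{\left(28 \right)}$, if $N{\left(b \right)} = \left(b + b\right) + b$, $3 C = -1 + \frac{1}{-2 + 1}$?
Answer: $-462$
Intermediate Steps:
$C = - \frac{2}{3}$ ($C = \frac{-1 + \frac{1}{-2 + 1}}{3} = \frac{-1 + \frac{1}{-1}}{3} = \frac{-1 - 1}{3} = \frac{1}{3} \left(-2\right) = - \frac{2}{3} \approx -0.66667$)
$N{\left(b \right)} = 3 b$ ($N{\left(b \right)} = 2 b + b = 3 b$)
$h{\left(C,2 \right)} N{\left(28 \right)} = - \frac{11}{2} \cdot 3 \cdot 28 = \left(-11\right) \frac{1}{2} \cdot 84 = \left(- \frac{11}{2}\right) 84 = -462$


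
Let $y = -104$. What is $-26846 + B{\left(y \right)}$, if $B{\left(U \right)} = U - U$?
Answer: $-26846$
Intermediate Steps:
$B{\left(U \right)} = 0$
$-26846 + B{\left(y \right)} = -26846 + 0 = -26846$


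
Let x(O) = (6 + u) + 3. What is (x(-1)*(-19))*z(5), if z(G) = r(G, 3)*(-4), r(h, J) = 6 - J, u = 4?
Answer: 2964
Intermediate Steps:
z(G) = -12 (z(G) = (6 - 1*3)*(-4) = (6 - 3)*(-4) = 3*(-4) = -12)
x(O) = 13 (x(O) = (6 + 4) + 3 = 10 + 3 = 13)
(x(-1)*(-19))*z(5) = (13*(-19))*(-12) = -247*(-12) = 2964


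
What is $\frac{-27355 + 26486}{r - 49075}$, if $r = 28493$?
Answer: $\frac{869}{20582} \approx 0.042221$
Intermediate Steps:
$\frac{-27355 + 26486}{r - 49075} = \frac{-27355 + 26486}{28493 - 49075} = - \frac{869}{-20582} = \left(-869\right) \left(- \frac{1}{20582}\right) = \frac{869}{20582}$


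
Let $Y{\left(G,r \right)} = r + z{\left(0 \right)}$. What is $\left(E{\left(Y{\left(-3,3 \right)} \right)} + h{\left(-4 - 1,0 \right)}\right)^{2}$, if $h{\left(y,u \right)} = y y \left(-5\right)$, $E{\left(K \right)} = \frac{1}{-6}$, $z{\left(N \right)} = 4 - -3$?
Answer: $\frac{564001}{36} \approx 15667.0$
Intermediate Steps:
$z{\left(N \right)} = 7$ ($z{\left(N \right)} = 4 + 3 = 7$)
$Y{\left(G,r \right)} = 7 + r$ ($Y{\left(G,r \right)} = r + 7 = 7 + r$)
$E{\left(K \right)} = - \frac{1}{6}$
$h{\left(y,u \right)} = - 5 y^{2}$ ($h{\left(y,u \right)} = y^{2} \left(-5\right) = - 5 y^{2}$)
$\left(E{\left(Y{\left(-3,3 \right)} \right)} + h{\left(-4 - 1,0 \right)}\right)^{2} = \left(- \frac{1}{6} - 5 \left(-4 - 1\right)^{2}\right)^{2} = \left(- \frac{1}{6} - 5 \left(-5\right)^{2}\right)^{2} = \left(- \frac{1}{6} - 125\right)^{2} = \left(- \frac{751}{6}\right)^{2} = \frac{564001}{36}$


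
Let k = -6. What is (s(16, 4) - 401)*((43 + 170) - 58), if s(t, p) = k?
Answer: -63085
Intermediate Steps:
s(t, p) = -6
(s(16, 4) - 401)*((43 + 170) - 58) = (-6 - 401)*((43 + 170) - 58) = -407*(213 - 58) = -407*155 = -63085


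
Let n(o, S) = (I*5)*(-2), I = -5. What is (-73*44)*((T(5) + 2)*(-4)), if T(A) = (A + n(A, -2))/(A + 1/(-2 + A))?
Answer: 158191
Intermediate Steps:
n(o, S) = 50 (n(o, S) = -5*5*(-2) = -25*(-2) = 50)
T(A) = (50 + A)/(A + 1/(-2 + A)) (T(A) = (A + 50)/(A + 1/(-2 + A)) = (50 + A)/(A + 1/(-2 + A)))
(-73*44)*((T(5) + 2)*(-4)) = (-73*44)*(((-100 + 5**2 + 48*5)/(1 + 5**2 - 2*5) + 2)*(-4)) = -3212*((-100 + 25 + 240)/(1 + 25 - 10) + 2)*(-4) = -3212*(165/16 + 2)*(-4) = -158191*(-4)/4 = -3212*(-197/4) = 158191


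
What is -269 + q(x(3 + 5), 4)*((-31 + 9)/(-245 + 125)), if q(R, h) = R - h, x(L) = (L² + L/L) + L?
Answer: -5127/20 ≈ -256.35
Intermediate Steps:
x(L) = 1 + L + L² (x(L) = (L² + 1) + L = (1 + L²) + L = 1 + L + L²)
-269 + q(x(3 + 5), 4)*((-31 + 9)/(-245 + 125)) = -269 + ((1 + (3 + 5) + (3 + 5)²) - 1*4)*((-31 + 9)/(-245 + 125)) = -269 + ((1 + 8 + 8²) - 4)*(-22/(-120)) = -269 + ((1 + 8 + 64) - 4)*(-22*(-1/120)) = -269 + (73 - 4)*(11/60) = -269 + 69*(11/60) = -269 + 253/20 = -5127/20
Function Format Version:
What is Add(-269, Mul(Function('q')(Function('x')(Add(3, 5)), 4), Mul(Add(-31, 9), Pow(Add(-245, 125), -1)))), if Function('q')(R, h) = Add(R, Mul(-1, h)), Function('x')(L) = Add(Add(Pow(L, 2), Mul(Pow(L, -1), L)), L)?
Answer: Rational(-5127, 20) ≈ -256.35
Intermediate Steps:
Function('x')(L) = Add(1, L, Pow(L, 2)) (Function('x')(L) = Add(Add(Pow(L, 2), 1), L) = Add(Add(1, Pow(L, 2)), L) = Add(1, L, Pow(L, 2)))
Add(-269, Mul(Function('q')(Function('x')(Add(3, 5)), 4), Mul(Add(-31, 9), Pow(Add(-245, 125), -1)))) = Add(-269, Mul(Add(Add(1, Add(3, 5), Pow(Add(3, 5), 2)), Mul(-1, 4)), Mul(Add(-31, 9), Pow(Add(-245, 125), -1)))) = Add(-269, Mul(Add(Add(1, 8, Pow(8, 2)), -4), Mul(-22, Pow(-120, -1)))) = Add(-269, Mul(Add(Add(1, 8, 64), -4), Mul(-22, Rational(-1, 120)))) = Add(-269, Mul(Add(73, -4), Rational(11, 60))) = Add(-269, Mul(69, Rational(11, 60))) = Add(-269, Rational(253, 20)) = Rational(-5127, 20)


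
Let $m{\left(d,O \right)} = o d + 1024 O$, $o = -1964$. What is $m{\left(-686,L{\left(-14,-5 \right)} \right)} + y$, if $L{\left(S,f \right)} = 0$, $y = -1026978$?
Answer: $320326$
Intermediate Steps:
$m{\left(d,O \right)} = - 1964 d + 1024 O$
$m{\left(-686,L{\left(-14,-5 \right)} \right)} + y = \left(\left(-1964\right) \left(-686\right) + 1024 \cdot 0\right) - 1026978 = \left(1347304 + 0\right) - 1026978 = 1347304 - 1026978 = 320326$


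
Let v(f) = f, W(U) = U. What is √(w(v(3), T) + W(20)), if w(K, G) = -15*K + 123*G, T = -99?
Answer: I*√12202 ≈ 110.46*I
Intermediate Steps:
√(w(v(3), T) + W(20)) = √((-15*3 + 123*(-99)) + 20) = √((-45 - 12177) + 20) = √(-12222 + 20) = √(-12202) = I*√12202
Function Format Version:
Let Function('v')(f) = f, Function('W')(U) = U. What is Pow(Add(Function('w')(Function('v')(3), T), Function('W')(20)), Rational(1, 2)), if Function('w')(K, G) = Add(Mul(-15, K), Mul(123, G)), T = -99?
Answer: Mul(I, Pow(12202, Rational(1, 2))) ≈ Mul(110.46, I)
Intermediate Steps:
Pow(Add(Function('w')(Function('v')(3), T), Function('W')(20)), Rational(1, 2)) = Pow(Add(Add(Mul(-15, 3), Mul(123, -99)), 20), Rational(1, 2)) = Pow(Add(Add(-45, -12177), 20), Rational(1, 2)) = Pow(Add(-12222, 20), Rational(1, 2)) = Pow(-12202, Rational(1, 2)) = Mul(I, Pow(12202, Rational(1, 2)))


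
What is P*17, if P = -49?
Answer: -833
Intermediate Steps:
P*17 = -49*17 = -833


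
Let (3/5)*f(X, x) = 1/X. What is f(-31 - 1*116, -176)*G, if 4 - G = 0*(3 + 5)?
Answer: -20/441 ≈ -0.045351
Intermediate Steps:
f(X, x) = 5/(3*X)
G = 4 (G = 4 - 0*(3 + 5) = 4 - 0*8 = 4 - 1*0 = 4 + 0 = 4)
f(-31 - 1*116, -176)*G = (5/(3*(-31 - 1*116)))*4 = (5/(3*(-31 - 116)))*4 = ((5/3)/(-147))*4 = ((5/3)*(-1/147))*4 = -5/441*4 = -20/441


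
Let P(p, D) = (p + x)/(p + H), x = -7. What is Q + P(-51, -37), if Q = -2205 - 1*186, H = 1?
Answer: -59746/25 ≈ -2389.8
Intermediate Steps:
P(p, D) = (-7 + p)/(1 + p) (P(p, D) = (p - 7)/(p + 1) = (-7 + p)/(1 + p))
Q = -2391 (Q = -2205 - 186 = -2391)
Q + P(-51, -37) = -2391 + (-7 - 51)/(1 - 51) = -2391 - 58/(-50) = -2391 - 1/50*(-58) = -2391 + 29/25 = -59746/25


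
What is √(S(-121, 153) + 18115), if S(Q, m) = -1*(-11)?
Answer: 3*√2014 ≈ 134.63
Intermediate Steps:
S(Q, m) = 11
√(S(-121, 153) + 18115) = √(11 + 18115) = √18126 = 3*√2014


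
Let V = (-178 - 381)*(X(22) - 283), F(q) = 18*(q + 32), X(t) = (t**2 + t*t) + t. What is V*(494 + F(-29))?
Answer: -216576724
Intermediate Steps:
X(t) = t + 2*t**2 (X(t) = (t**2 + t**2) + t = 2*t**2 + t = t + 2*t**2)
F(q) = 576 + 18*q (F(q) = 18*(32 + q) = 576 + 18*q)
V = -395213 (V = (-178 - 381)*(22*(1 + 2*22) - 283) = -559*(22*(1 + 44) - 283) = -559*(22*45 - 283) = -559*(990 - 283) = -559*707 = -395213)
V*(494 + F(-29)) = -395213*(494 + (576 + 18*(-29))) = -395213*(494 + (576 - 522)) = -395213*(494 + 54) = -395213*548 = -216576724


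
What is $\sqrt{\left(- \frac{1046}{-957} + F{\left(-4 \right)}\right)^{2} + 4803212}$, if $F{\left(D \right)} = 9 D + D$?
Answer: $\frac{4 \sqrt{275025204859}}{957} \approx 2192.0$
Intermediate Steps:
$F{\left(D \right)} = 10 D$
$\sqrt{\left(- \frac{1046}{-957} + F{\left(-4 \right)}\right)^{2} + 4803212} = \sqrt{\left(- \frac{1046}{-957} + 10 \left(-4\right)\right)^{2} + 4803212} = \sqrt{\left(\left(-1046\right) \left(- \frac{1}{957}\right) - 40\right)^{2} + 4803212} = \sqrt{\left(\frac{1046}{957} - 40\right)^{2} + 4803212} = \sqrt{\left(- \frac{37234}{957}\right)^{2} + 4803212} = \sqrt{\frac{1386370756}{915849} + 4803212} = \sqrt{\frac{4400403277744}{915849}} = \frac{4 \sqrt{275025204859}}{957}$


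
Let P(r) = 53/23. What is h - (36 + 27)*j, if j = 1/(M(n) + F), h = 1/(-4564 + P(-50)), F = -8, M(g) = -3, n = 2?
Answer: 6609644/1154109 ≈ 5.7271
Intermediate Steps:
P(r) = 53/23 (P(r) = 53*(1/23) = 53/23)
h = -23/104919 (h = 1/(-4564 + 53/23) = 1/(-104919/23) = -23/104919 ≈ -0.00021922)
j = -1/11 (j = 1/(-3 - 8) = 1/(-11) = -1/11 ≈ -0.090909)
h - (36 + 27)*j = -23/104919 - (36 + 27)*(-1)/11 = -23/104919 - 63*(-1)/11 = -23/104919 - 1*(-63/11) = -23/104919 + 63/11 = 6609644/1154109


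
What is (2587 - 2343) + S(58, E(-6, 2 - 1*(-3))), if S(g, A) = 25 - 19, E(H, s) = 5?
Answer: 250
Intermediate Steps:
S(g, A) = 6
(2587 - 2343) + S(58, E(-6, 2 - 1*(-3))) = (2587 - 2343) + 6 = 244 + 6 = 250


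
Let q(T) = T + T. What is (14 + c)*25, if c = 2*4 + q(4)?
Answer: 750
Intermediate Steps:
q(T) = 2*T
c = 16 (c = 2*4 + 2*4 = 8 + 8 = 16)
(14 + c)*25 = (14 + 16)*25 = 30*25 = 750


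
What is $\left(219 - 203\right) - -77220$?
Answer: $77236$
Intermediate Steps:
$\left(219 - 203\right) - -77220 = \left(219 - 203\right) + 77220 = 16 + 77220 = 77236$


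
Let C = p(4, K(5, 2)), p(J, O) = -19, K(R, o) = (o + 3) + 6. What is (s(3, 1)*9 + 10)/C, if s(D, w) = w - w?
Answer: -10/19 ≈ -0.52632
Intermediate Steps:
K(R, o) = 9 + o (K(R, o) = (3 + o) + 6 = 9 + o)
C = -19
s(D, w) = 0
(s(3, 1)*9 + 10)/C = (0*9 + 10)/(-19) = (0 + 10)*(-1/19) = 10*(-1/19) = -10/19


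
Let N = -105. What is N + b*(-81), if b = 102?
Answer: -8367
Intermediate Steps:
N + b*(-81) = -105 + 102*(-81) = -105 - 8262 = -8367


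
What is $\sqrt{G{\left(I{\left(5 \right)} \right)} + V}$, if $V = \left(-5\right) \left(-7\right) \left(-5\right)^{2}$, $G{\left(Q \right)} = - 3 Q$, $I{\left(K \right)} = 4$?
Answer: $\sqrt{863} \approx 29.377$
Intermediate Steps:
$V = 875$ ($V = 35 \cdot 25 = 875$)
$\sqrt{G{\left(I{\left(5 \right)} \right)} + V} = \sqrt{\left(-3\right) 4 + 875} = \sqrt{-12 + 875} = \sqrt{863}$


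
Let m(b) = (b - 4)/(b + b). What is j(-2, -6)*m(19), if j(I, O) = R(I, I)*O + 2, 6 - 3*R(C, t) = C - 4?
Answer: -165/19 ≈ -8.6842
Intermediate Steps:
R(C, t) = 10/3 - C/3 (R(C, t) = 2 - (C - 4)/3 = 2 - (-4 + C)/3 = 2 + (4/3 - C/3) = 10/3 - C/3)
j(I, O) = 2 + O*(10/3 - I/3) (j(I, O) = (10/3 - I/3)*O + 2 = O*(10/3 - I/3) + 2 = 2 + O*(10/3 - I/3))
m(b) = (-4 + b)/(2*b) (m(b) = (-4 + b)/((2*b)) = (-4 + b)*(1/(2*b)) = (-4 + b)/(2*b))
j(-2, -6)*m(19) = (2 - ⅓*(-6)*(-10 - 2))*((½)*(-4 + 19)/19) = (2 - ⅓*(-6)*(-12))*((½)*(1/19)*15) = (2 - 24)*(15/38) = -22*15/38 = -165/19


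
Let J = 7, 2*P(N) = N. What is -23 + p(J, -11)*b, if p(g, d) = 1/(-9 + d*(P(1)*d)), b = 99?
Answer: -2171/103 ≈ -21.078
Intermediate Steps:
P(N) = N/2
p(g, d) = 1/(-9 + d²/2) (p(g, d) = 1/(-9 + d*(((½)*1)*d)) = 1/(-9 + d*(d/2)) = 1/(-9 + d²/2))
-23 + p(J, -11)*b = -23 + (2/(-18 + (-11)²))*99 = -23 + (2/(-18 + 121))*99 = -23 + (2/103)*99 = -23 + 198/103 = -2171/103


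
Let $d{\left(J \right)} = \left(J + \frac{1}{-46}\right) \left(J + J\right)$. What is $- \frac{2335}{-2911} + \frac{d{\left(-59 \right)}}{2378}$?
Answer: $\frac{14488025}{3883274} \approx 3.7309$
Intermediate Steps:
$d{\left(J \right)} = 2 J \left(- \frac{1}{46} + J\right)$ ($d{\left(J \right)} = \left(J - \frac{1}{46}\right) 2 J = \left(- \frac{1}{46} + J\right) 2 J = 2 J \left(- \frac{1}{46} + J\right)$)
$- \frac{2335}{-2911} + \frac{d{\left(-59 \right)}}{2378} = - \frac{2335}{-2911} + \frac{\frac{1}{23} \left(-59\right) \left(-1 + 46 \left(-59\right)\right)}{2378} = \left(-2335\right) \left(- \frac{1}{2911}\right) + \frac{1}{23} \left(-59\right) \left(-1 - 2714\right) \frac{1}{2378} = \frac{2335}{2911} + \frac{1}{23} \left(-59\right) \left(-2715\right) \frac{1}{2378} = \frac{2335}{2911} + \frac{160185}{23} \cdot \frac{1}{2378} = \frac{2335}{2911} + \frac{160185}{54694} = \frac{14488025}{3883274}$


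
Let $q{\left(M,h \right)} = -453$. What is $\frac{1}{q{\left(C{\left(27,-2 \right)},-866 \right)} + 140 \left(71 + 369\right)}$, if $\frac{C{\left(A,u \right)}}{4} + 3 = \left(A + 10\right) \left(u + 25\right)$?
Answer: $\frac{1}{61147} \approx 1.6354 \cdot 10^{-5}$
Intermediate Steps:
$C{\left(A,u \right)} = -12 + 4 \left(10 + A\right) \left(25 + u\right)$ ($C{\left(A,u \right)} = -12 + 4 \left(A + 10\right) \left(u + 25\right) = -12 + 4 \left(10 + A\right) \left(25 + u\right)$)
$\frac{1}{q{\left(C{\left(27,-2 \right)},-866 \right)} + 140 \left(71 + 369\right)} = \frac{1}{-453 + 140 \left(71 + 369\right)} = \frac{1}{-453 + 140 \cdot 440} = \frac{1}{-453 + 61600} = \frac{1}{61147}$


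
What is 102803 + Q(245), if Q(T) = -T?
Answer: 102558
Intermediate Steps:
102803 + Q(245) = 102803 - 1*245 = 102803 - 245 = 102558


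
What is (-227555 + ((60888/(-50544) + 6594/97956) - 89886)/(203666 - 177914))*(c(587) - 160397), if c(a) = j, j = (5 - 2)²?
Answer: 112207413366752855644/3074373549 ≈ 3.6498e+10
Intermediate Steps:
j = 9 (j = 3² = 9)
c(a) = 9
(-227555 + ((60888/(-50544) + 6594/97956) - 89886)/(203666 - 177914))*(c(587) - 160397) = (-227555 + ((60888/(-50544) + 6594/97956) - 89886)/(203666 - 177914))*(9 - 160397) = (-227555 + ((60888*(-1/50544) + 6594*(1/97956)) - 89886)/25752)*(-160388) = (-227555 + ((-2537/2106 + 1099/16326) - 89886)*(1/25752))*(-160388) = (-227555 + (-1086238/955071 - 89886)*(1/25752))*(-160388) = (-227555 - 85848598144/955071*1/25752)*(-160388) = (-227555 - 10731074768/3074373549)*(-160388) = -699599804017463/3074373549*(-160388) = 112207413366752855644/3074373549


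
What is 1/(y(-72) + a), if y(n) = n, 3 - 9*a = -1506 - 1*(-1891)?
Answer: -9/1030 ≈ -0.0087379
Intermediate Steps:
a = -382/9 (a = ⅓ - (-1506 - 1*(-1891))/9 = ⅓ - (-1506 + 1891)/9 = ⅓ - ⅑*385 = ⅓ - 385/9 = -382/9 ≈ -42.444)
1/(y(-72) + a) = 1/(-72 - 382/9) = 1/(-1030/9) = -9/1030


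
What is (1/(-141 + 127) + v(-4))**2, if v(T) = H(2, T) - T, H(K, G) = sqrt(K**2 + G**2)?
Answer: 6945/196 + 110*sqrt(5)/7 ≈ 70.572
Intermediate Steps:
H(K, G) = sqrt(G**2 + K**2)
v(T) = sqrt(4 + T**2) - T (v(T) = sqrt(T**2 + 2**2) - T = sqrt(T**2 + 4) - T = sqrt(4 + T**2) - T)
(1/(-141 + 127) + v(-4))**2 = (1/(-141 + 127) + (sqrt(4 + (-4)**2) - 1*(-4)))**2 = (1/(-14) + (sqrt(4 + 16) + 4))**2 = (-1/14 + (sqrt(20) + 4))**2 = (-1/14 + (2*sqrt(5) + 4))**2 = (-1/14 + (4 + 2*sqrt(5)))**2 = (55/14 + 2*sqrt(5))**2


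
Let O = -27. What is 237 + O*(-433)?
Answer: 11928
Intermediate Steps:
237 + O*(-433) = 237 - 27*(-433) = 237 + 11691 = 11928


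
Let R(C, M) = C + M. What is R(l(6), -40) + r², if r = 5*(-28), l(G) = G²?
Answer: 19596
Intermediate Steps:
r = -140
R(l(6), -40) + r² = (6² - 40) + (-140)² = (36 - 40) + 19600 = -4 + 19600 = 19596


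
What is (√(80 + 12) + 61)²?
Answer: 3813 + 244*√23 ≈ 4983.2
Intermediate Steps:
(√(80 + 12) + 61)² = (√92 + 61)² = (2*√23 + 61)² = (61 + 2*√23)²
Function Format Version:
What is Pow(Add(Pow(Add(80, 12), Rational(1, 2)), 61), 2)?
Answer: Add(3813, Mul(244, Pow(23, Rational(1, 2)))) ≈ 4983.2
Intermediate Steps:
Pow(Add(Pow(Add(80, 12), Rational(1, 2)), 61), 2) = Pow(Add(Pow(92, Rational(1, 2)), 61), 2) = Pow(Add(Mul(2, Pow(23, Rational(1, 2))), 61), 2) = Pow(Add(61, Mul(2, Pow(23, Rational(1, 2)))), 2)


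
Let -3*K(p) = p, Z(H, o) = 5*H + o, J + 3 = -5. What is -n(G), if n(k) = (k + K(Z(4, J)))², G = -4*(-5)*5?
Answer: -9216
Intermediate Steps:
J = -8 (J = -3 - 5 = -8)
Z(H, o) = o + 5*H
K(p) = -p/3
G = 100 (G = 20*5 = 100)
n(k) = (-4 + k)² (n(k) = (k - (-8 + 5*4)/3)² = (k - (-8 + 20)/3)² = (k - ⅓*12)² = (k - 4)² = (-4 + k)²)
-n(G) = -(-4 + 100)² = -1*96² = -1*9216 = -9216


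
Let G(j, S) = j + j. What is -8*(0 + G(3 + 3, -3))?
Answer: -96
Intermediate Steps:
G(j, S) = 2*j
-8*(0 + G(3 + 3, -3)) = -8*(0 + 2*(3 + 3)) = -8*(0 + 2*6) = -8*(0 + 12) = -8*12 = -96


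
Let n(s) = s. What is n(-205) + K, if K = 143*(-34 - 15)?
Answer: -7212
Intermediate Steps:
K = -7007 (K = 143*(-49) = -7007)
n(-205) + K = -205 - 7007 = -7212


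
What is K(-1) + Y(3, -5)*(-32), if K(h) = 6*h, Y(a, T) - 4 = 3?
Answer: -230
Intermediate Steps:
Y(a, T) = 7 (Y(a, T) = 4 + 3 = 7)
K(-1) + Y(3, -5)*(-32) = 6*(-1) + 7*(-32) = -6 - 224 = -230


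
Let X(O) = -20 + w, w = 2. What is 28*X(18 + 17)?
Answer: -504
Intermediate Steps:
X(O) = -18 (X(O) = -20 + 2 = -18)
28*X(18 + 17) = 28*(-18) = -504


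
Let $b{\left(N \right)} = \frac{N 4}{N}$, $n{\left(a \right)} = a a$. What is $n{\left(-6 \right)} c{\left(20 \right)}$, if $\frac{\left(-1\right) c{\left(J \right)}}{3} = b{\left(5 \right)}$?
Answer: $-432$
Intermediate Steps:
$n{\left(a \right)} = a^{2}$
$b{\left(N \right)} = 4$ ($b{\left(N \right)} = \frac{4 N}{N} = 4$)
$c{\left(J \right)} = -12$ ($c{\left(J \right)} = \left(-3\right) 4 = -12$)
$n{\left(-6 \right)} c{\left(20 \right)} = \left(-6\right)^{2} \left(-12\right) = 36 \left(-12\right) = -432$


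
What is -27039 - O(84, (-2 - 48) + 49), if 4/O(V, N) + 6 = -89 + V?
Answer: -297425/11 ≈ -27039.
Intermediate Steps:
O(V, N) = 4/(-95 + V) (O(V, N) = 4/(-6 + (-89 + V)) = 4/(-95 + V))
-27039 - O(84, (-2 - 48) + 49) = -27039 - 4/(-95 + 84) = -27039 - 4/(-11) = -27039 - 4*(-1)/11 = -27039 - 1*(-4/11) = -27039 + 4/11 = -297425/11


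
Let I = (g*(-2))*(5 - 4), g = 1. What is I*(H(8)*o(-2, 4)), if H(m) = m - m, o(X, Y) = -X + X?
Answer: 0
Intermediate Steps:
o(X, Y) = 0
H(m) = 0
I = -2 (I = (1*(-2))*(5 - 4) = -2*1 = -2)
I*(H(8)*o(-2, 4)) = -0*0 = -2*0 = 0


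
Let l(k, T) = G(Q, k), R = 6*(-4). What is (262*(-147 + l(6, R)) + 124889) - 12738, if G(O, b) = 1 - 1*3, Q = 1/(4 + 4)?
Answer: 73113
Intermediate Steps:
R = -24
Q = 1/8 ≈ 0.12500
G(O, b) = -2 (G(O, b) = 1 - 3 = -2)
l(k, T) = -2
(262*(-147 + l(6, R)) + 124889) - 12738 = (262*(-147 - 2) + 124889) - 12738 = (262*(-149) + 124889) - 12738 = (-39038 + 124889) - 12738 = 85851 - 12738 = 73113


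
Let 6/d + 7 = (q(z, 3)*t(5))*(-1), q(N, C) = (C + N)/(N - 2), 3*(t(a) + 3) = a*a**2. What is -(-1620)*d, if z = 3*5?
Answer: -126360/787 ≈ -160.56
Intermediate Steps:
z = 15
t(a) = -3 + a**3/3 (t(a) = -3 + (a*a**2)/3 = -3 + a**3/3)
q(N, C) = (C + N)/(-2 + N)
d = -78/787 (d = 6/(-7 + (((3 + 15)/(-2 + 15))*(-3 + (1/3)*5**3))*(-1)) = 6/(-7 + ((18/13)*(-3 + (1/3)*125))*(-1)) = 6/(-7 + (((1/13)*18)*(-3 + 125/3))*(-1)) = 6/(-7 + ((18/13)*(116/3))*(-1)) = 6/(-7 + (696/13)*(-1)) = 6/(-7 - 696/13) = 6/(-787/13) = 6*(-13/787) = -78/787 ≈ -0.099111)
-(-1620)*d = -(-1620)*(-78)/787 = -405*312/787 = -126360/787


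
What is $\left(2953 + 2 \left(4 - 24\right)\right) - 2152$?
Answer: $761$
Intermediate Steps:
$\left(2953 + 2 \left(4 - 24\right)\right) - 2152 = \left(2953 + 2 \left(-20\right)\right) - 2152 = \left(2953 - 40\right) - 2152 = 2913 - 2152 = 761$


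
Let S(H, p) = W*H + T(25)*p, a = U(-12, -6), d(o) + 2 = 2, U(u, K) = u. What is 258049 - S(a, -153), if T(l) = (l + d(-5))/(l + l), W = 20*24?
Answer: 527771/2 ≈ 2.6389e+5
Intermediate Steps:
W = 480
d(o) = 0 (d(o) = -2 + 2 = 0)
a = -12
T(l) = ½ (T(l) = (l + 0)/(l + l) = l/((2*l)) = l*(1/(2*l)) = ½)
S(H, p) = p/2 + 480*H (S(H, p) = 480*H + p/2 = p/2 + 480*H)
258049 - S(a, -153) = 258049 - ((½)*(-153) + 480*(-12)) = 258049 - (-153/2 - 5760) = 258049 - 1*(-11673/2) = 258049 + 11673/2 = 527771/2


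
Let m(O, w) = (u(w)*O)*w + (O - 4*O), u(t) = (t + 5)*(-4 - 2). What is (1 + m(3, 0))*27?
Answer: -216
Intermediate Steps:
u(t) = -30 - 6*t (u(t) = (5 + t)*(-6) = -30 - 6*t)
m(O, w) = -3*O + O*w*(-30 - 6*w) (m(O, w) = ((-30 - 6*w)*O)*w + (O - 4*O) = (O*(-30 - 6*w))*w - 3*O = O*w*(-30 - 6*w) - 3*O = -3*O + O*w*(-30 - 6*w))
(1 + m(3, 0))*27 = (1 - 3*3*(1 + 2*0*(5 + 0)))*27 = (1 - 3*3*(1 + 2*0*5))*27 = (1 - 3*3*(1 + 0))*27 = (1 - 3*3*1)*27 = (1 - 9)*27 = -8*27 = -216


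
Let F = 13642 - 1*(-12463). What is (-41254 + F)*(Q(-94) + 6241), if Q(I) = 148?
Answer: -96786961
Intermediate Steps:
F = 26105 (F = 13642 + 12463 = 26105)
(-41254 + F)*(Q(-94) + 6241) = (-41254 + 26105)*(148 + 6241) = -15149*6389 = -96786961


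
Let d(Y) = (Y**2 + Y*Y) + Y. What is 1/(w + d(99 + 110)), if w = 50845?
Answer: 1/138416 ≈ 7.2246e-6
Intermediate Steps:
d(Y) = Y + 2*Y**2 (d(Y) = (Y**2 + Y**2) + Y = 2*Y**2 + Y = Y + 2*Y**2)
1/(w + d(99 + 110)) = 1/(50845 + (99 + 110)*(1 + 2*(99 + 110))) = 1/(50845 + 209*(1 + 2*209)) = 1/(50845 + 209*(1 + 418)) = 1/(50845 + 209*419) = 1/(50845 + 87571) = 1/138416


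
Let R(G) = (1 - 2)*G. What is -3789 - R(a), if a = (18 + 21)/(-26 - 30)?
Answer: -212223/56 ≈ -3789.7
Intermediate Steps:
a = -39/56 (a = 39/(-56) = 39*(-1/56) = -39/56 ≈ -0.69643)
R(G) = -G
-3789 - R(a) = -3789 - (-1)*(-39)/56 = -3789 - 1*39/56 = -3789 - 39/56 = -212223/56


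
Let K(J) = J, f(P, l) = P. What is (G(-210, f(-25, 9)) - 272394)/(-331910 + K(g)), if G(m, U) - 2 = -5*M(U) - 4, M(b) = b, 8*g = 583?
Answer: 726056/884899 ≈ 0.82050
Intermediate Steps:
g = 583/8 (g = (⅛)*583 = 583/8 ≈ 72.875)
G(m, U) = -2 - 5*U (G(m, U) = 2 + (-5*U - 4) = 2 + (-4 - 5*U) = -2 - 5*U)
(G(-210, f(-25, 9)) - 272394)/(-331910 + K(g)) = ((-2 - 5*(-25)) - 272394)/(-331910 + 583/8) = ((-2 + 125) - 272394)/(-2654697/8) = (123 - 272394)*(-8/2654697) = -272271*(-8/2654697) = 726056/884899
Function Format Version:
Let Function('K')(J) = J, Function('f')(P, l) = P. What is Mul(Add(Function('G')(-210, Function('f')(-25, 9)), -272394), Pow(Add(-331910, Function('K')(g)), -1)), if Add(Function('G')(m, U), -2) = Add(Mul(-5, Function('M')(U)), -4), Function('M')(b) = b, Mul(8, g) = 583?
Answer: Rational(726056, 884899) ≈ 0.82050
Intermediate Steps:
g = Rational(583, 8) (g = Mul(Rational(1, 8), 583) = Rational(583, 8) ≈ 72.875)
Function('G')(m, U) = Add(-2, Mul(-5, U)) (Function('G')(m, U) = Add(2, Add(Mul(-5, U), -4)) = Add(2, Add(-4, Mul(-5, U))) = Add(-2, Mul(-5, U)))
Mul(Add(Function('G')(-210, Function('f')(-25, 9)), -272394), Pow(Add(-331910, Function('K')(g)), -1)) = Mul(Add(Add(-2, Mul(-5, -25)), -272394), Pow(Add(-331910, Rational(583, 8)), -1)) = Mul(Add(Add(-2, 125), -272394), Pow(Rational(-2654697, 8), -1)) = Mul(Add(123, -272394), Rational(-8, 2654697)) = Mul(-272271, Rational(-8, 2654697)) = Rational(726056, 884899)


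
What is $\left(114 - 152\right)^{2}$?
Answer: $1444$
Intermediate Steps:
$\left(114 - 152\right)^{2} = \left(-38\right)^{2} = 1444$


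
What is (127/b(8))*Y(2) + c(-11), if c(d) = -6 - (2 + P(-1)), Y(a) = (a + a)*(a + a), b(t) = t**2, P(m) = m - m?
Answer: 95/4 ≈ 23.750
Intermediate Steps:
P(m) = 0
Y(a) = 4*a**2 (Y(a) = (2*a)*(2*a) = 4*a**2)
c(d) = -8 (c(d) = -6 - (2 + 0) = -6 - 1*2 = -6 - 2 = -8)
(127/b(8))*Y(2) + c(-11) = (127/(8**2))*(4*2**2) - 8 = (127/64)*(4*4) - 8 = (127*(1/64))*16 - 8 = (127/64)*16 - 8 = 127/4 - 8 = 95/4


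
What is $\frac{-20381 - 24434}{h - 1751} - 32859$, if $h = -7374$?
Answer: $- \frac{59958712}{1825} \approx -32854.0$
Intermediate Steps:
$\frac{-20381 - 24434}{h - 1751} - 32859 = \frac{-20381 - 24434}{-7374 - 1751} - 32859 = - \frac{44815}{-9125} - 32859 = \left(-44815\right) \left(- \frac{1}{9125}\right) - 32859 = \frac{8963}{1825} - 32859 = - \frac{59958712}{1825}$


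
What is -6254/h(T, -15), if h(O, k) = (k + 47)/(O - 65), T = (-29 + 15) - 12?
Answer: 284557/16 ≈ 17785.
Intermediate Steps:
T = -26 (T = -14 - 12 = -26)
h(O, k) = (47 + k)/(-65 + O)
-6254/h(T, -15) = -6254*(-65 - 26)/(47 - 15) = -6254/(32/(-91)) = -6254/((-1/91*32)) = -6254/(-32/91) = -6254*(-91/32) = 284557/16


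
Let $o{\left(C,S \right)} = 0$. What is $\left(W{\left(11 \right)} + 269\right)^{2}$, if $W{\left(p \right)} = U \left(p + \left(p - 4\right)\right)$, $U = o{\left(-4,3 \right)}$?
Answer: $72361$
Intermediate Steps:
$U = 0$
$W{\left(p \right)} = 0$ ($W{\left(p \right)} = 0 \left(p + \left(p - 4\right)\right) = 0 \left(p + \left(-4 + p\right)\right) = 0 \left(-4 + 2 p\right) = 0$)
$\left(W{\left(11 \right)} + 269\right)^{2} = \left(0 + 269\right)^{2} = 269^{2} = 72361$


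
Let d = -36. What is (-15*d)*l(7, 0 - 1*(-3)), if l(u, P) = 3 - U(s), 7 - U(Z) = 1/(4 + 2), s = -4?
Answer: -2070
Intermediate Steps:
U(Z) = 41/6 (U(Z) = 7 - 1/(4 + 2) = 7 - 1/6 = 7 - 1*⅙ = 7 - ⅙ = 41/6)
l(u, P) = -23/6 (l(u, P) = 3 - 1*41/6 = 3 - 41/6 = -23/6)
(-15*d)*l(7, 0 - 1*(-3)) = -15*(-36)*(-23/6) = 540*(-23/6) = -2070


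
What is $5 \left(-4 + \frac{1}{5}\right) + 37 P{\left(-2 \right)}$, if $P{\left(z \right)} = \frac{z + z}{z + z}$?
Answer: $18$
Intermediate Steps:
$P{\left(z \right)} = 1$ ($P{\left(z \right)} = \frac{2 z}{2 z} = 2 z \frac{1}{2 z} = 1$)
$5 \left(-4 + \frac{1}{5}\right) + 37 P{\left(-2 \right)} = 5 \left(-4 + \frac{1}{5}\right) + 37 \cdot 1 = 5 \left(-4 + \frac{1}{5}\right) + 37 = 5 \left(- \frac{19}{5}\right) + 37 = -19 + 37 = 18$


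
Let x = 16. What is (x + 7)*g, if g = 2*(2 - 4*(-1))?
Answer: 276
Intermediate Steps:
g = 12 (g = 2*(2 + 4) = 2*6 = 12)
(x + 7)*g = (16 + 7)*12 = 23*12 = 276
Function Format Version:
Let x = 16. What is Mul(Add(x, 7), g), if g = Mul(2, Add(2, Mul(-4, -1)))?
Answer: 276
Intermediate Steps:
g = 12 (g = Mul(2, Add(2, 4)) = Mul(2, 6) = 12)
Mul(Add(x, 7), g) = Mul(Add(16, 7), 12) = Mul(23, 12) = 276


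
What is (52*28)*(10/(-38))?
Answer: -7280/19 ≈ -383.16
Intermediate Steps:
(52*28)*(10/(-38)) = 1456*(10*(-1/38)) = 1456*(-5/19) = -7280/19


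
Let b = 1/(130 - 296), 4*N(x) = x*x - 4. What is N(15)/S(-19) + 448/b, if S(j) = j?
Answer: -5652189/76 ≈ -74371.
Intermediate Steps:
N(x) = -1 + x**2/4 (N(x) = (x*x - 4)/4 = (x**2 - 4)/4 = (-4 + x**2)/4 = -1 + x**2/4)
b = -1/166 (b = 1/(-166) = -1/166 ≈ -0.0060241)
N(15)/S(-19) + 448/b = (-1 + (1/4)*15**2)/(-19) + 448/(-1/166) = (-1 + (1/4)*225)*(-1/19) + 448*(-166) = (-1 + 225/4)*(-1/19) - 74368 = (221/4)*(-1/19) - 74368 = -221/76 - 74368 = -5652189/76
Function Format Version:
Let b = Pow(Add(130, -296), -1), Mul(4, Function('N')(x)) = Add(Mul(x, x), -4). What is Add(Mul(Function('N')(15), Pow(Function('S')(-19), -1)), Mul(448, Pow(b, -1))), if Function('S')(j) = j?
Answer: Rational(-5652189, 76) ≈ -74371.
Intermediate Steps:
Function('N')(x) = Add(-1, Mul(Rational(1, 4), Pow(x, 2))) (Function('N')(x) = Mul(Rational(1, 4), Add(Mul(x, x), -4)) = Mul(Rational(1, 4), Add(Pow(x, 2), -4)) = Mul(Rational(1, 4), Add(-4, Pow(x, 2))) = Add(-1, Mul(Rational(1, 4), Pow(x, 2))))
b = Rational(-1, 166) (b = Pow(-166, -1) = Rational(-1, 166) ≈ -0.0060241)
Add(Mul(Function('N')(15), Pow(Function('S')(-19), -1)), Mul(448, Pow(b, -1))) = Add(Mul(Add(-1, Mul(Rational(1, 4), Pow(15, 2))), Pow(-19, -1)), Mul(448, Pow(Rational(-1, 166), -1))) = Add(Mul(Add(-1, Mul(Rational(1, 4), 225)), Rational(-1, 19)), Mul(448, -166)) = Add(Mul(Add(-1, Rational(225, 4)), Rational(-1, 19)), -74368) = Add(Mul(Rational(221, 4), Rational(-1, 19)), -74368) = Add(Rational(-221, 76), -74368) = Rational(-5652189, 76)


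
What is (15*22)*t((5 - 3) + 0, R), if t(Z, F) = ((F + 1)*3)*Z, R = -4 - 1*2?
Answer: -9900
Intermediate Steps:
R = -6 (R = -4 - 2 = -6)
t(Z, F) = Z*(3 + 3*F) (t(Z, F) = ((1 + F)*3)*Z = (3 + 3*F)*Z = Z*(3 + 3*F))
(15*22)*t((5 - 3) + 0, R) = (15*22)*(3*((5 - 3) + 0)*(1 - 6)) = 330*(3*(2 + 0)*(-5)) = 330*(3*2*(-5)) = 330*(-30) = -9900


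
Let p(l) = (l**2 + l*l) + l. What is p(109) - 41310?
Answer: -17439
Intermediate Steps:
p(l) = l + 2*l**2 (p(l) = (l**2 + l**2) + l = 2*l**2 + l = l + 2*l**2)
p(109) - 41310 = 109*(1 + 2*109) - 41310 = 109*(1 + 218) - 41310 = 109*219 - 41310 = 23871 - 41310 = -17439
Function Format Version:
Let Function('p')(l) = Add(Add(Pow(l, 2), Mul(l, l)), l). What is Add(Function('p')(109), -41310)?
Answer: -17439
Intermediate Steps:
Function('p')(l) = Add(l, Mul(2, Pow(l, 2))) (Function('p')(l) = Add(Add(Pow(l, 2), Pow(l, 2)), l) = Add(Mul(2, Pow(l, 2)), l) = Add(l, Mul(2, Pow(l, 2))))
Add(Function('p')(109), -41310) = Add(Mul(109, Add(1, Mul(2, 109))), -41310) = Add(Mul(109, Add(1, 218)), -41310) = Add(Mul(109, 219), -41310) = Add(23871, -41310) = -17439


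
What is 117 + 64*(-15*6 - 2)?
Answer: -5771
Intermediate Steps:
117 + 64*(-15*6 - 2) = 117 + 64*(-3*30 - 2) = 117 + 64*(-90 - 2) = 117 + 64*(-92) = 117 - 5888 = -5771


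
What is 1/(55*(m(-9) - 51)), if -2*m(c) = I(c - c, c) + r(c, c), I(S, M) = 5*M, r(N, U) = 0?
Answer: -2/3135 ≈ -0.00063796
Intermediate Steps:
m(c) = -5*c/2 (m(c) = -(5*c + 0)/2 = -5*c/2)
1/(55*(m(-9) - 51)) = 1/(55*(-5/2*(-9) - 51)) = 1/(55*(45/2 - 51)) = 1/(55*(-57/2)) = 1/(-3135/2) = -2/3135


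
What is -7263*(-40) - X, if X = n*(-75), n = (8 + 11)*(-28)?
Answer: 250620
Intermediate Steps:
n = -532 (n = 19*(-28) = -532)
X = 39900 (X = -532*(-75) = 39900)
-7263*(-40) - X = -7263*(-40) - 1*39900 = 290520 - 39900 = 250620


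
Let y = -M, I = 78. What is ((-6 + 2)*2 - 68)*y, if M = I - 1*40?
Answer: 2888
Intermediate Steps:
M = 38 (M = 78 - 1*40 = 78 - 40 = 38)
y = -38 (y = -1*38 = -38)
((-6 + 2)*2 - 68)*y = ((-6 + 2)*2 - 68)*(-38) = (-4*2 - 68)*(-38) = (-8 - 68)*(-38) = -76*(-38) = 2888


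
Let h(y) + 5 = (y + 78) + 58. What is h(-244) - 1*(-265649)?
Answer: 265536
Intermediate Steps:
h(y) = 131 + y (h(y) = -5 + ((y + 78) + 58) = -5 + ((78 + y) + 58) = -5 + (136 + y) = 131 + y)
h(-244) - 1*(-265649) = (131 - 244) - 1*(-265649) = -113 + 265649 = 265536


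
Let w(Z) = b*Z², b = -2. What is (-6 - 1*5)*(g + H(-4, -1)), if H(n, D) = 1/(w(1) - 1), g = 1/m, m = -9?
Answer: 44/9 ≈ 4.8889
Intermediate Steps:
g = -⅑ (g = 1/(-9) = -⅑ ≈ -0.11111)
w(Z) = -2*Z²
H(n, D) = -⅓ (H(n, D) = 1/(-2*1² - 1) = 1/(-2*1 - 1) = 1/(-2 - 1) = 1/(-3) = -⅓)
(-6 - 1*5)*(g + H(-4, -1)) = (-6 - 1*5)*(-⅑ - ⅓) = (-6 - 5)*(-4/9) = -11*(-4/9) = 44/9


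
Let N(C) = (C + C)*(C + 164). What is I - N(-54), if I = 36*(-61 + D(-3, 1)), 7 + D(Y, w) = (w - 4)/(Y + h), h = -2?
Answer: 47268/5 ≈ 9453.6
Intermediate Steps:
D(Y, w) = -7 + (-4 + w)/(-2 + Y) (D(Y, w) = -7 + (w - 4)/(Y - 2) = -7 + (-4 + w)/(-2 + Y))
I = -12132/5 (I = 36*(-61 + (10 + 1 - 7*(-3))/(-2 - 3)) = 36*(-61 + (10 + 1 + 21)/(-5)) = 36*(-61 - ⅕*32) = 36*(-61 - 32/5) = 36*(-337/5) = -12132/5 ≈ -2426.4)
N(C) = 2*C*(164 + C) (N(C) = (2*C)*(164 + C) = 2*C*(164 + C))
I - N(-54) = -12132/5 - 2*(-54)*(164 - 54) = -12132/5 - 2*(-54)*110 = -12132/5 - 1*(-11880) = -12132/5 + 11880 = 47268/5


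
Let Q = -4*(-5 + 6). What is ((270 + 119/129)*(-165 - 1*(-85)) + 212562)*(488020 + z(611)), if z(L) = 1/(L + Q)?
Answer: 7294492963849498/78303 ≈ 9.3157e+10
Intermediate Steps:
Q = -4 (Q = -4*1 = -4)
z(L) = 1/(-4 + L) (z(L) = 1/(L - 4) = 1/(-4 + L))
((270 + 119/129)*(-165 - 1*(-85)) + 212562)*(488020 + z(611)) = ((270 + 119/129)*(-165 - 1*(-85)) + 212562)*(488020 + 1/(-4 + 611)) = ((270 + 119*(1/129))*(-165 + 85) + 212562)*(488020 + 1/607) = ((270 + 119/129)*(-80) + 212562)*(488020 + 1/607) = ((34949/129)*(-80) + 212562)*(296228141/607) = (-2795920/129 + 212562)*(296228141/607) = (24624578/129)*(296228141/607) = 7294492963849498/78303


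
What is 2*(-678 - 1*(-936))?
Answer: 516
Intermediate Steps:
2*(-678 - 1*(-936)) = 2*(-678 + 936) = 2*258 = 516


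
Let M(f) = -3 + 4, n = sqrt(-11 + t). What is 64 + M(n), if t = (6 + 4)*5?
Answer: 65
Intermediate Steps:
t = 50 (t = 10*5 = 50)
n = sqrt(39) (n = sqrt(-11 + 50) = sqrt(39) ≈ 6.2450)
M(f) = 1
64 + M(n) = 64 + 1 = 65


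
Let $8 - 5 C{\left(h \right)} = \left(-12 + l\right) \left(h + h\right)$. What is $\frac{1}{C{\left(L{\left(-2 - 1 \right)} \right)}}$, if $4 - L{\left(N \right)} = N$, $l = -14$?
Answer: $\frac{5}{372} \approx 0.013441$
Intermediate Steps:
$L{\left(N \right)} = 4 - N$
$C{\left(h \right)} = \frac{8}{5} + \frac{52 h}{5}$ ($C{\left(h \right)} = \frac{8}{5} - \frac{\left(-12 - 14\right) \left(h + h\right)}{5} = \frac{8}{5} - \frac{\left(-26\right) 2 h}{5} = \frac{8}{5} - \frac{\left(-52\right) h}{5} = \frac{8}{5} + \frac{52 h}{5}$)
$\frac{1}{C{\left(L{\left(-2 - 1 \right)} \right)}} = \frac{1}{\frac{8}{5} + \frac{52 \left(4 - \left(-2 - 1\right)\right)}{5}} = \frac{1}{\frac{8}{5} + \frac{52 \left(4 - -3\right)}{5}} = \frac{1}{\frac{8}{5} + \frac{52 \left(4 + 3\right)}{5}} = \frac{1}{\frac{8}{5} + \frac{52}{5} \cdot 7} = \frac{1}{\frac{8}{5} + \frac{364}{5}} = \frac{1}{\frac{372}{5}} = \frac{5}{372}$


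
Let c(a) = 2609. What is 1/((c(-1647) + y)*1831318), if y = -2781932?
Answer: -1/5089824237714 ≈ -1.9647e-13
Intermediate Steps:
1/((c(-1647) + y)*1831318) = 1/((2609 - 2781932)*1831318) = (1/1831318)/(-2779323) = -1/2779323*1/1831318 = -1/5089824237714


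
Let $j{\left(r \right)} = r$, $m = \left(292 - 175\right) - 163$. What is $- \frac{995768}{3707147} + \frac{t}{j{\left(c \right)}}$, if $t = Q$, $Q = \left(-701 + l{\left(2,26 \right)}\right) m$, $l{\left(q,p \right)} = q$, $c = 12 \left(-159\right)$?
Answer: $- \frac{20183254997}{1178872746} \approx -17.121$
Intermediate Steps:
$c = -1908$
$m = -46$ ($m = 117 - 163 = -46$)
$Q = 32154$ ($Q = \left(-701 + 2\right) \left(-46\right) = \left(-699\right) \left(-46\right) = 32154$)
$t = 32154$
$- \frac{995768}{3707147} + \frac{t}{j{\left(c \right)}} = - \frac{995768}{3707147} + \frac{32154}{-1908} = \left(-995768\right) \frac{1}{3707147} + 32154 \left(- \frac{1}{1908}\right) = - \frac{995768}{3707147} - \frac{5359}{318} = - \frac{20183254997}{1178872746}$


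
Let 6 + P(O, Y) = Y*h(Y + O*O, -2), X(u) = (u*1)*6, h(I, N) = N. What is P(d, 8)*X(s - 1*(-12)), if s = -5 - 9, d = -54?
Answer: 264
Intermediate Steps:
s = -14
X(u) = 6*u (X(u) = u*6 = 6*u)
P(O, Y) = -6 - 2*Y (P(O, Y) = -6 + Y*(-2) = -6 - 2*Y)
P(d, 8)*X(s - 1*(-12)) = (-6 - 2*8)*(6*(-14 - 1*(-12))) = (-6 - 16)*(6*(-14 + 12)) = -132*(-2) = -22*(-12) = 264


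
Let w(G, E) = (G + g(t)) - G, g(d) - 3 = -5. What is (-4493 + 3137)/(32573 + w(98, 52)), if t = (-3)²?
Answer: -452/10857 ≈ -0.041632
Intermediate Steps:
t = 9
g(d) = -2 (g(d) = 3 - 5 = -2)
w(G, E) = -2 (w(G, E) = (G - 2) - G = (-2 + G) - G = -2)
(-4493 + 3137)/(32573 + w(98, 52)) = (-4493 + 3137)/(32573 - 2) = -1356/32571 = -1356*1/32571 = -452/10857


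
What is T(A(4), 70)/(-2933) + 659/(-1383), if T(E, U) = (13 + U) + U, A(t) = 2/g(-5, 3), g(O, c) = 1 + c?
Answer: -2144446/4056339 ≈ -0.52867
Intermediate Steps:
A(t) = ½ (A(t) = 2/(1 + 3) = 2/4 = 2*(¼) = ½)
T(E, U) = 13 + 2*U
T(A(4), 70)/(-2933) + 659/(-1383) = (13 + 2*70)/(-2933) + 659/(-1383) = (13 + 140)*(-1/2933) + 659*(-1/1383) = 153*(-1/2933) - 659/1383 = -153/2933 - 659/1383 = -2144446/4056339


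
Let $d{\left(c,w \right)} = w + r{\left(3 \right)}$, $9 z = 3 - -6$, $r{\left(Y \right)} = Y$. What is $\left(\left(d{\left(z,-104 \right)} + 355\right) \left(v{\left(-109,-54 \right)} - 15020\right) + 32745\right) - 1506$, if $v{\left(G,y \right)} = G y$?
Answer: $-2288797$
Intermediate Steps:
$z = 1$ ($z = \frac{3 - -6}{9} = \frac{3 + 6}{9} = \frac{1}{9} \cdot 9 = 1$)
$d{\left(c,w \right)} = 3 + w$ ($d{\left(c,w \right)} = w + 3 = 3 + w$)
$\left(\left(d{\left(z,-104 \right)} + 355\right) \left(v{\left(-109,-54 \right)} - 15020\right) + 32745\right) - 1506 = \left(\left(\left(3 - 104\right) + 355\right) \left(\left(-109\right) \left(-54\right) - 15020\right) + 32745\right) - 1506 = \left(\left(-101 + 355\right) \left(5886 - 15020\right) + 32745\right) - 1506 = \left(254 \left(-9134\right) + 32745\right) - 1506 = \left(-2320036 + 32745\right) - 1506 = -2287291 - 1506 = -2288797$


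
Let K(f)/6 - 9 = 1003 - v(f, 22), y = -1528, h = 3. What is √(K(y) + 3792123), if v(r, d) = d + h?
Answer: 3*√422005 ≈ 1948.9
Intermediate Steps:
v(r, d) = 3 + d (v(r, d) = d + 3 = 3 + d)
K(f) = 5922 (K(f) = 54 + 6*(1003 - (3 + 22)) = 54 + 6*(1003 - 1*25) = 54 + 6*(1003 - 25) = 54 + 6*978 = 54 + 5868 = 5922)
√(K(y) + 3792123) = √(5922 + 3792123) = √3798045 = 3*√422005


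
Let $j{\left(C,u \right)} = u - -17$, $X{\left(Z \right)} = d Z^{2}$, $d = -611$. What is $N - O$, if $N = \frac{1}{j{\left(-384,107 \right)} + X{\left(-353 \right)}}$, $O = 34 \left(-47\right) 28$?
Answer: $\frac{3406628065399}{76135975} \approx 44744.0$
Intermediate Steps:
$X{\left(Z \right)} = - 611 Z^{2}$
$j{\left(C,u \right)} = 17 + u$ ($j{\left(C,u \right)} = u + 17 = 17 + u$)
$O = -44744$ ($O = \left(-1598\right) 28 = -44744$)
$N = - \frac{1}{76135975}$ ($N = \frac{1}{\left(17 + 107\right) - 611 \left(-353\right)^{2}} = \frac{1}{124 - 76136099} = \frac{1}{-76135975} = - \frac{1}{76135975} \approx -1.3134 \cdot 10^{-8}$)
$N - O = - \frac{1}{76135975} - -44744 = - \frac{1}{76135975} + 44744 = \frac{3406628065399}{76135975}$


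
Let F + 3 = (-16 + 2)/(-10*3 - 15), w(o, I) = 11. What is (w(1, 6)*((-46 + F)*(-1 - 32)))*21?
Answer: 1855777/5 ≈ 3.7116e+5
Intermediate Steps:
F = -121/45 (F = -3 + (-16 + 2)/(-10*3 - 15) = -3 - 14/(-30 - 15) = -3 - 14/(-45) = -3 - 14*(-1/45) = -3 + 14/45 = -121/45 ≈ -2.6889)
(w(1, 6)*((-46 + F)*(-1 - 32)))*21 = (11*((-46 - 121/45)*(-1 - 32)))*21 = (11*(-2191/45*(-33)))*21 = (11*(24101/15))*21 = (265111/15)*21 = 1855777/5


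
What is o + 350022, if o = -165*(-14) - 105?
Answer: 352227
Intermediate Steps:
o = 2205 (o = 2310 - 105 = 2205)
o + 350022 = 2205 + 350022 = 352227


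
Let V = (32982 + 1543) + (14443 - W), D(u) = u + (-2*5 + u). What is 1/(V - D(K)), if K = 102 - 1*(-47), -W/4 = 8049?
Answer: 1/80876 ≈ 1.2365e-5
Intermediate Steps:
W = -32196 (W = -4*8049 = -32196)
K = 149 (K = 102 + 47 = 149)
D(u) = -10 + 2*u (D(u) = u + (-10 + u) = -10 + 2*u)
V = 81164 (V = (32982 + 1543) + (14443 - 1*(-32196)) = 34525 + (14443 + 32196) = 34525 + 46639 = 81164)
1/(V - D(K)) = 1/(81164 - (-10 + 2*149)) = 1/(81164 - (-10 + 298)) = 1/(81164 - 1*288) = 1/(81164 - 288) = 1/80876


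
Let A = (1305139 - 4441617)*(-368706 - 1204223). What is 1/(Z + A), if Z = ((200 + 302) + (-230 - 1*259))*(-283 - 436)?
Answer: 1/4933457194715 ≈ 2.0270e-13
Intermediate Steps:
A = 4933457204062 (A = -3136478*(-1572929) = 4933457204062)
Z = -9347 (Z = (502 + (-230 - 259))*(-719) = (502 - 489)*(-719) = 13*(-719) = -9347)
1/(Z + A) = 1/(-9347 + 4933457204062) = 1/4933457194715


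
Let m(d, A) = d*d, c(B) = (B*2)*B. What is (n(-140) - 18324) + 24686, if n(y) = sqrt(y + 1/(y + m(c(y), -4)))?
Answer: 6362 + 3*I*sqrt(9182685786282725115)/768319930 ≈ 6362.0 + 11.832*I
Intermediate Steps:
c(B) = 2*B**2 (c(B) = (2*B)*B = 2*B**2)
m(d, A) = d**2
n(y) = sqrt(y + 1/(y + 4*y**4)) (n(y) = sqrt(y + 1/(y + (2*y**2)**2)) = sqrt(y + 1/(y + 4*y**4)))
(n(-140) - 18324) + 24686 = (sqrt((1 + (-140)**2*(1 + 4*(-140)**3))/((-140)*(1 + 4*(-140)**3))) - 18324) + 24686 = (sqrt(-(1 + 19600*(1 + 4*(-2744000)))/(140*(1 + 4*(-2744000)))) - 18324) + 24686 = (sqrt(-(1 + 19600*(1 - 10976000))/(140*(1 - 10976000))) - 18324) + 24686 = (sqrt(-1/140*(1 + 19600*(-10975999))/(-10975999)) - 18324) + 24686 = (sqrt(-1/140*(-1/10975999)*(1 - 215129580400)) - 18324) + 24686 = (sqrt(-1/140*(-1/10975999)*(-215129580399)) - 18324) + 24686 = (sqrt(-215129580399/1536639860) - 18324) + 24686 = (3*I*sqrt(9182685786282725115)/768319930 - 18324) + 24686 = (-18324 + 3*I*sqrt(9182685786282725115)/768319930) + 24686 = 6362 + 3*I*sqrt(9182685786282725115)/768319930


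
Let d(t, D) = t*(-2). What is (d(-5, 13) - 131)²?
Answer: 14641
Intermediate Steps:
d(t, D) = -2*t
(d(-5, 13) - 131)² = (-2*(-5) - 131)² = (10 - 131)² = (-121)² = 14641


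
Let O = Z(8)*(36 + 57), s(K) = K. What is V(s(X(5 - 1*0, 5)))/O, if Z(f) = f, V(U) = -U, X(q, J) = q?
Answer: -5/744 ≈ -0.0067204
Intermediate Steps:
O = 744 (O = 8*(36 + 57) = 8*93 = 744)
V(s(X(5 - 1*0, 5)))/O = -(5 - 1*0)/744 = -(5 + 0)*(1/744) = -1*5*(1/744) = -5*1/744 = -5/744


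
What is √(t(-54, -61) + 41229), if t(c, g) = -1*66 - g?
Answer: 2*√10306 ≈ 203.04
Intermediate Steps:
t(c, g) = -66 - g
√(t(-54, -61) + 41229) = √((-66 - 1*(-61)) + 41229) = √((-66 + 61) + 41229) = √(-5 + 41229) = √41224 = 2*√10306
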